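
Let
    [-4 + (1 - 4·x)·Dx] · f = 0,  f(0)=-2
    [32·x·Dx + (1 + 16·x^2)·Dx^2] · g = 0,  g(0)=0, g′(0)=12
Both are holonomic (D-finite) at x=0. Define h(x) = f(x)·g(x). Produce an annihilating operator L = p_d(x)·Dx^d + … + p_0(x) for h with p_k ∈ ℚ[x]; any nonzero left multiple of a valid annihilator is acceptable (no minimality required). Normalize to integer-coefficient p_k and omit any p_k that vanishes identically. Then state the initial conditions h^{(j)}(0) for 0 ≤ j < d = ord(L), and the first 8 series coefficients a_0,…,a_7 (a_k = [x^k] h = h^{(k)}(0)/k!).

L = 128·x + (8 - 32·x + 256·x^2)·Dx + (-1 + 4·x - 16·x^2 + 64·x^3)·Dx^2  (order 2).
h: a_k = 0, -24, -96, -256, -1024, -26624/5, -106496/5, -2490368/35, …
ICs: h(0) = 0, h′(0) = -24.

f: a_k = -2, -8, -32, -128, -512, -2048, -8192, -32768, …
g: a_k = 0, 12, 0, -64, 0, 3072/5, 0, -49152/7, …
Sym-product of L_f,L_g gives L₀ (≤ ord 2).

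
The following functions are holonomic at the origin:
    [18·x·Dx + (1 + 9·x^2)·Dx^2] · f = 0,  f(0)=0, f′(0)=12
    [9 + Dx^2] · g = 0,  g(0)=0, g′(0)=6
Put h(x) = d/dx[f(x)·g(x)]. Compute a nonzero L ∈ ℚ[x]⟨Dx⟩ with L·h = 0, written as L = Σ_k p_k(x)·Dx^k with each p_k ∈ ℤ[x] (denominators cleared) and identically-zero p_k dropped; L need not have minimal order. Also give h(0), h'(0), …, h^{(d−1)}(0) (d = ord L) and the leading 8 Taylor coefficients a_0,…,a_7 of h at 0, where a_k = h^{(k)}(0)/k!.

f: a_k = 0, 12, 0, -36, 0, 972/5, 0, -8748/7, …
g: a_k = 0, 6, 0, -9, 0, 81/20, 0, -243/280, …
Sym-product of L_f,L_g gives L₀ (≤ ord 4).
Derive L from L₀ (diff closure).
L = (8910 + 214326·x^2 + 3024621·x^4 + 5668704·x^6 + 6377292·x^8 + 9565938·x^10 + 43046721·x^12) + (5508·x + 207036·x^3 + 1837080·x^5 + 4723920·x^7 + 10628820·x^9 + 19131876·x^11)·Dx + (1080 + 27540·x^2 + 389286·x^4 + 971028·x^6 + 1889568·x^8 + 4251528·x^10 + 9565938·x^12)·Dx^2 + (612·x + 23004·x^3 + 204120·x^5 + 524880·x^7 + 1180980·x^9 + 2125764·x^11)·Dx^3 + (10 + 414·x^2 + 5913·x^4 + 37908·x^6 + 131220·x^8 + 354294·x^10 + 531441·x^12)·Dx^4  (order 4).
h: a_k = 0, 144, 0, -1296, 0, 9234, 0, -376164/5, …
ICs: h(0) = 0, h′(0) = 144, h′′(0) = 0, h′′′(0) = -7776.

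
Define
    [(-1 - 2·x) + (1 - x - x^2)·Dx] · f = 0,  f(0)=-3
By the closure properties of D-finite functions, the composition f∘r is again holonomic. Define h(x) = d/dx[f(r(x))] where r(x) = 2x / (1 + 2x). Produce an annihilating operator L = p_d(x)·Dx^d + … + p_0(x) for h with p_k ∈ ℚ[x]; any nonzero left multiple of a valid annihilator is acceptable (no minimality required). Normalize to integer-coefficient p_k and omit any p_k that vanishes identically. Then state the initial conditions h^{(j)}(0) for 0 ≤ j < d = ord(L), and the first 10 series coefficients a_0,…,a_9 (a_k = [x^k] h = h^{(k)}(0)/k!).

L = (4 + 24·x + 96·x^2 + 96·x^3) + (-1 - 10·x - 24·x^2 + 8·x^3 + 48·x^4)·Dx  (order 1).
h: a_k = -6, -24, 0, -192, 480, -2304, 8064, -30720, 110592, -399360, …
ICs: h(0) = -6.

f: a_k = -3, -3, -6, -9, -15, -24, -39, -63, -102, -165, …
Change of var in L_f (x↦r) gives L₀.
h=h₀': d/dx-closure on L₀ ⇒ L.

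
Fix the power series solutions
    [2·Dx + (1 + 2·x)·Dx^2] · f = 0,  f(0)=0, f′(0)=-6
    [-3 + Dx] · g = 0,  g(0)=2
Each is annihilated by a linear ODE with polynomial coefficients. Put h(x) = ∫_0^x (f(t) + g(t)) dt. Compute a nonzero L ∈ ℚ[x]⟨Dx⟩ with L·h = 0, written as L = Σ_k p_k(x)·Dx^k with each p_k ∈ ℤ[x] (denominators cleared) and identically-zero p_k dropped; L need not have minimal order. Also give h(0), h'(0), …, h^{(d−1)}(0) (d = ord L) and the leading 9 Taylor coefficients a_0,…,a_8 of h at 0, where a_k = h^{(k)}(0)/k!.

L = (-42 - 36·x)·Dx^2 + (-1 - 36·x - 36·x^2)·Dx^3 + (5 + 16·x + 12·x^2)·Dx^4  (order 4).
h: a_k = 0, 2, 0, 5, 1/4, 15/4, -101/40, 1361/280, -15117/2240, …
ICs: h(0) = 0, h′(0) = 2, h′′(0) = 0, h′′′(0) = 30.

f: a_k = 0, -6, 6, -8, 12, -96/5, 32, -384/7, 96, …
g: a_k = 2, 6, 9, 9, 27/4, 81/20, 81/40, 243/280, 729/2240, …
Weyl lclm of L_f,L_g ⇒ L₀ (ord ≤ 3).
∫: right-multiply L₀ by Dx.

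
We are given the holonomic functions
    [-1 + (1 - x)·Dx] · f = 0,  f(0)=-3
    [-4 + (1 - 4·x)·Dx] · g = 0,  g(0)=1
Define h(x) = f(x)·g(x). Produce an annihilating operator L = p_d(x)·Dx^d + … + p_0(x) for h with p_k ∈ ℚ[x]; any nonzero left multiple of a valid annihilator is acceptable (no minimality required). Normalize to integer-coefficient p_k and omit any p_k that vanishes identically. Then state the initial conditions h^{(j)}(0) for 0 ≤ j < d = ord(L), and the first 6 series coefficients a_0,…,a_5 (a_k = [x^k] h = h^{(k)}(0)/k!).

f: a_k = -3, -3, -3, -3, -3, -3, …
g: a_k = 1, 4, 16, 64, 256, 1024, …
h₀=f·g: eliminate ⇒ L₀, order ≤ 1·1.
L = (-5 + 8·x) + (1 - 5·x + 4·x^2)·Dx  (order 1).
h: a_k = -3, -15, -63, -255, -1023, -4095, …
ICs: h(0) = -3.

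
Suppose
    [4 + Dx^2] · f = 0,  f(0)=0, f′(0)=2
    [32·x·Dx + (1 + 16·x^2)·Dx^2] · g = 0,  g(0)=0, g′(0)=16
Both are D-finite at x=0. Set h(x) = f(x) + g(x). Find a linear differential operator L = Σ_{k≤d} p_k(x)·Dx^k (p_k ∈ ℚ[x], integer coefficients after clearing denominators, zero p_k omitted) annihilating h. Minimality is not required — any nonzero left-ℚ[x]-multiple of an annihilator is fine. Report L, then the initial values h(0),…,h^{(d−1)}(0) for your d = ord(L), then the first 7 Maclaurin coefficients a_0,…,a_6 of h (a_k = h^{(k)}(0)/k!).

f: a_k = 0, 2, 0, -4/3, 0, 4/15, 0, …
g: a_k = 0, 16, 0, -256/3, 0, 4096/5, 0, …
Sum ⇒ L₀ = lclm(L_f,L_g) in ℚ(x)⟨Dx⟩.
L = (-6016·x + 102400·x^3 + 32768·x^5)·Dx + (-28 + 1216·x^2 + 27648·x^4 + 16384·x^6)·Dx^2 + (-1504·x + 25600·x^3 + 8192·x^5)·Dx^3 + (-7 + 304·x^2 + 6912·x^4 + 4096·x^6)·Dx^4  (order 4).
h: a_k = 0, 18, 0, -260/3, 0, 12292/15, 0, …
ICs: h(0) = 0, h′(0) = 18, h′′(0) = 0, h′′′(0) = -520.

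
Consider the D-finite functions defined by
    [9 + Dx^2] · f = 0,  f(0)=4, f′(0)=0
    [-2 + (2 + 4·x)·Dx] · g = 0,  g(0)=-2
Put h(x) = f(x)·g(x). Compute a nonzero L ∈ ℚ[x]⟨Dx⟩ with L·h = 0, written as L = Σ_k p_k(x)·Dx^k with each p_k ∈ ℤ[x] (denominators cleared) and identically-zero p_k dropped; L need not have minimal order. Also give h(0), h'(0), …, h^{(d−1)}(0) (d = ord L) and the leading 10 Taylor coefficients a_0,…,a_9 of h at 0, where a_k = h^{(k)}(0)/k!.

L = (12 + 36·x + 36·x^2) + (-2 - 4·x)·Dx + (1 + 4·x + 4·x^2)·Dx^2  (order 2).
h: a_k = -8, -8, 40, 32, -40, -16, 48/5, 48/5, -312/35, 304/35, …
ICs: h(0) = -8, h′(0) = -8.

f: a_k = 4, 0, -18, 0, 27/2, 0, -81/20, 0, 729/1120, 0, …
g: a_k = -2, -2, 1, -1, 5/4, -7/4, 21/8, -33/8, 429/64, -715/64, …
Sym-product of L_f,L_g gives L₀ (≤ ord 2).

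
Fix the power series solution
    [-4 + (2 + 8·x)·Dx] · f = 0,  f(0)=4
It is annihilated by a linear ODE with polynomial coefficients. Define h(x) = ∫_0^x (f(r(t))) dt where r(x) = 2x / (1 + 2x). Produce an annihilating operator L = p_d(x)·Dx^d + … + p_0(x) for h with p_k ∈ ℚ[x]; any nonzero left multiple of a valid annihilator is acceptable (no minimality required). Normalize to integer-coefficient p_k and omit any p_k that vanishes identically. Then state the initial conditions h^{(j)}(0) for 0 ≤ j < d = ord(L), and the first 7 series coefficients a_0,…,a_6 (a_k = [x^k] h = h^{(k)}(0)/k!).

L = -4·Dx + (1 + 12·x + 20·x^2)·Dx^2  (order 2).
h: a_k = 0, 4, 8, -64/3, 80, -384, 2176, …
ICs: h(0) = 0, h′(0) = 4.

f: a_k = 4, 8, -8, 16, -40, 112, -336, …
Substitute x→r, Dx→(1/r')Dx; clear ⇒ L₀.
∫: right-multiply L₀ by Dx.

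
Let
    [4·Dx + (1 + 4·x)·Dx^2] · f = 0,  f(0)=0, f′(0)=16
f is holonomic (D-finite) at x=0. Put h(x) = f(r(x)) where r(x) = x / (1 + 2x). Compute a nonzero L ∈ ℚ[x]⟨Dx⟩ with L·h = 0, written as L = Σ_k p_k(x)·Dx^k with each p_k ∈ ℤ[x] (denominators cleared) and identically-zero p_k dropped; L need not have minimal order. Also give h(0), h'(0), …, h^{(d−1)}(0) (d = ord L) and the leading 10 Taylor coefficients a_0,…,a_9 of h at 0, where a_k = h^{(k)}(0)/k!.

f: a_k = 0, 16, -32, 256/3, -256, 4096/5, -8192/3, 65536/7, -32768, 1048576/9, …
h₀=f(r): pull back L_f along r ⇒ L₀.
L = (8 + 24·x)·Dx + (1 + 8·x + 12·x^2)·Dx^2  (order 2).
h: a_k = 0, 16, -64, 832/3, -1280, 30976/5, -93184/3, 1119232/7, -839680, 40308736/9, …
ICs: h(0) = 0, h′(0) = 16.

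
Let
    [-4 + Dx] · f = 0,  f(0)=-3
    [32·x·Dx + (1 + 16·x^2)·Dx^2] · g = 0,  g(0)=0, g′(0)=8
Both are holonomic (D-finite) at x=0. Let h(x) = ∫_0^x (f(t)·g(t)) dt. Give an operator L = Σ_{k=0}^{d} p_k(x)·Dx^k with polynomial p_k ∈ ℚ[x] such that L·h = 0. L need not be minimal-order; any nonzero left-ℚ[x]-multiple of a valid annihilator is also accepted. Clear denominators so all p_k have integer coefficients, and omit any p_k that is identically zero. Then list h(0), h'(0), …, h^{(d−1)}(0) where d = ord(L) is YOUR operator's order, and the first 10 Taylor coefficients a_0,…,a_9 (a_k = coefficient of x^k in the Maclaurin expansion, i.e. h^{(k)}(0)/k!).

L = (16 - 128·x + 256·x^2)·Dx + (-8 + 32·x - 128·x^2)·Dx^2 + (1 + 16·x^2)·Dx^3  (order 3).
h: a_k = 0, 0, -12, -32, -16, 256/5, -384/5, -11264/21, 23808/35, 925696/189, …
ICs: h(0) = 0, h′(0) = 0, h′′(0) = -24.

f: a_k = -3, -12, -24, -32, -32, -128/5, -256/15, -1024/105, -512/105, -2048/945, …
g: a_k = 0, 8, 0, -128/3, 0, 2048/5, 0, -32768/7, 0, 524288/9, …
L₀ := L_f ⊗_s L_g (sym. prod.), ord ≤ 2.
h=∫h₀ ⇒ L = L₀·Dx.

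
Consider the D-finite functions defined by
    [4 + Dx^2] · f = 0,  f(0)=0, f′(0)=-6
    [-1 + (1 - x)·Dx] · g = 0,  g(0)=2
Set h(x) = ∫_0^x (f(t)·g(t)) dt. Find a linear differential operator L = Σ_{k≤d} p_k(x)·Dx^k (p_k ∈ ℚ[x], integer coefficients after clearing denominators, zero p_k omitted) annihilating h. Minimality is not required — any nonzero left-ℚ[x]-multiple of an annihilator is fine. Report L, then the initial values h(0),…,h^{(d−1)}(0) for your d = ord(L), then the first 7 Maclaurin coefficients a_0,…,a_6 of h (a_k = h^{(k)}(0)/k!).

f: a_k = 0, -6, 0, 4, 0, -4/5, 0, …
g: a_k = 2, 2, 2, 2, 2, 2, 2, …
h₀=f·g: eliminate ⇒ L₀, order ≤ 2·1.
h=∫h₀ ⇒ L = L₀·Dx.
L = (-4 + 4·x)·Dx + 2·Dx^2 + (-1 + x)·Dx^3  (order 3).
h: a_k = 0, 0, -6, -4, -1, -4/5, -14/15, …
ICs: h(0) = 0, h′(0) = 0, h′′(0) = -12.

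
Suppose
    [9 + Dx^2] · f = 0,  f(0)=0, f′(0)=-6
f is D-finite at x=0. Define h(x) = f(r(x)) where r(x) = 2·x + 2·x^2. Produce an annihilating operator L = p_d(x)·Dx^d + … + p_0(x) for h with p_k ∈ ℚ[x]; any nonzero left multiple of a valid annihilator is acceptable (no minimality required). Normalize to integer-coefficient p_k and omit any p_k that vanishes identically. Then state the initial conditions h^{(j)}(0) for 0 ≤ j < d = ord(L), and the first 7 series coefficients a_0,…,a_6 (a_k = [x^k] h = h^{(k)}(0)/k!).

L = (36 + 216·x + 432·x^2 + 288·x^3) - 2·Dx + (1 + 2·x)·Dx^2  (order 2).
h: a_k = 0, -12, -12, 72, 216, 432/5, -576, …
ICs: h(0) = 0, h′(0) = -12.

f: a_k = 0, -6, 0, 9, 0, -81/20, 0, …
Substitute x→r, Dx→(1/r')Dx; clear ⇒ L₀.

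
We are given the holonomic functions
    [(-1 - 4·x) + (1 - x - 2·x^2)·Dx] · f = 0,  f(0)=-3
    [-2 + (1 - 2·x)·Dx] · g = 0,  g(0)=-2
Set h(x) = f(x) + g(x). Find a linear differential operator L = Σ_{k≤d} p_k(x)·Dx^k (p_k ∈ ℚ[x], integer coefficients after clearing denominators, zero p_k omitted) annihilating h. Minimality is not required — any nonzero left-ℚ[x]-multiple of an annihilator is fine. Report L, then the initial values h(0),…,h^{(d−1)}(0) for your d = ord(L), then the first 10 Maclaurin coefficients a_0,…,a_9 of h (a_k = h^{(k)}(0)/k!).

f: a_k = -3, -3, -9, -15, -33, -63, -129, -255, -513, -1023, …
g: a_k = -2, -4, -8, -16, -32, -64, -128, -256, -512, -1024, …
Sum ⇒ L₀ = lclm(L_f,L_g) in ℚ(x)⟨Dx⟩.
L = -4 + (-2 - 8·x)·Dx + (1 - x - 2·x^2)·Dx^2  (order 2).
h: a_k = -5, -7, -17, -31, -65, -127, -257, -511, -1025, -2047, …
ICs: h(0) = -5, h′(0) = -7.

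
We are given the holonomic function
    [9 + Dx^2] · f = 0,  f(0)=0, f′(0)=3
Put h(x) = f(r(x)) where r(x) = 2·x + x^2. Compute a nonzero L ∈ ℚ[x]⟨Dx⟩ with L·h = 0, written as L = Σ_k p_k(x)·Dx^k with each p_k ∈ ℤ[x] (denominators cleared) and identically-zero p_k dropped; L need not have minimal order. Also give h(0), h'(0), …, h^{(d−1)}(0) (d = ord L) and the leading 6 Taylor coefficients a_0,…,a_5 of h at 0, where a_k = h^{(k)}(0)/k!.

f: a_k = 0, 3, 0, -9/2, 0, 81/40, …
f∘r: x↦r, Dx↦Dx/r' in L_f ⇒ L₀.
L = (36 + 108·x + 108·x^2 + 36·x^3) - Dx + (1 + x)·Dx^2  (order 2).
h: a_k = 0, 6, 3, -36, -54, 189/5, …
ICs: h(0) = 0, h′(0) = 6.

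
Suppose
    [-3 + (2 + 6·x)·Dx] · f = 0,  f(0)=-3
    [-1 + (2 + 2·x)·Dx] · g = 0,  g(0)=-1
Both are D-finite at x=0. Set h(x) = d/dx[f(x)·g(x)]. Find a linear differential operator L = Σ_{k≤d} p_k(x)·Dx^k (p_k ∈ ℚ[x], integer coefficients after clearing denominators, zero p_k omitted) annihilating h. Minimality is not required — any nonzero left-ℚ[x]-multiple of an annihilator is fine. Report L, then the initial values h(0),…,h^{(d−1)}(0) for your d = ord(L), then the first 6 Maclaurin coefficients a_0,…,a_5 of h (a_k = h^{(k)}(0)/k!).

L = -1 + (-2 - 11·x - 18·x^2 - 9·x^3)·Dx  (order 1).
h: a_k = 6, -3, 9, -51/2, 285/4, -1593/8, …
ICs: h(0) = 6.

f: a_k = -3, -9/2, 27/8, -81/16, 1215/128, -5103/256, …
g: a_k = -1, -1/2, 1/8, -1/16, 5/128, -7/256, …
h₀=f·g: eliminate ⇒ L₀, order ≤ 1·1.
h=h₀': d/dx-closure on L₀ ⇒ L.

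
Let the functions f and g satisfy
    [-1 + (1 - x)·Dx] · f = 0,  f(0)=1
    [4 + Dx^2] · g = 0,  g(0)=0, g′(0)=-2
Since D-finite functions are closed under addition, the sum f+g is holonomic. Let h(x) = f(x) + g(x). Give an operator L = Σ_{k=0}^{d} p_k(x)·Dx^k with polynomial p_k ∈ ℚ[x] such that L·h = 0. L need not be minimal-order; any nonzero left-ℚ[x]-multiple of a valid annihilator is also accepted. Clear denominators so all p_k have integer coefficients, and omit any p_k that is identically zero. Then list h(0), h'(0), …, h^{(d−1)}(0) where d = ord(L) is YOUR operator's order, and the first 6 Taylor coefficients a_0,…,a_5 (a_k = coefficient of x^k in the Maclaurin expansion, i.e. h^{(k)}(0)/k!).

L = (20 - 16·x + 8·x^2) + (-12 + 28·x - 24·x^2 + 8·x^3)·Dx + (5 - 4·x + 2·x^2)·Dx^2 + (-3 + 7·x - 6·x^2 + 2·x^3)·Dx^3  (order 3).
h: a_k = 1, -1, 1, 7/3, 1, 11/15, …
ICs: h(0) = 1, h′(0) = -1, h′′(0) = 2.

f: a_k = 1, 1, 1, 1, 1, 1, …
g: a_k = 0, -2, 0, 4/3, 0, -4/15, …
L₀ := lclm(L_f,L_g); ord L₀ ≤ 1+2.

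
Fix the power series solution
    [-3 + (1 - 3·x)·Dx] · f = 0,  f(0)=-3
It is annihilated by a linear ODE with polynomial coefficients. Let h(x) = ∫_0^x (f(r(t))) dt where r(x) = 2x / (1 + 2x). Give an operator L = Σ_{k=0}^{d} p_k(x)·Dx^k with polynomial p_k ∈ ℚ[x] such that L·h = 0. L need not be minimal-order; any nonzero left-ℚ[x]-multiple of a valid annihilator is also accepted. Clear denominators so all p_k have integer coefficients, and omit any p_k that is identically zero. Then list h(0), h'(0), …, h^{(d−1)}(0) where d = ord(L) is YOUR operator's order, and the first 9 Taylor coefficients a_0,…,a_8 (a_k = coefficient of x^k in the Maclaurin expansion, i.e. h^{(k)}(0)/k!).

L = 6·Dx + (-1 + 2·x + 8·x^2)·Dx^2  (order 2).
h: a_k = 0, -3, -9, -24, -72, -1152/5, -768, -18432/7, -9216, …
ICs: h(0) = 0, h′(0) = -3.

f: a_k = -3, -9, -27, -81, -243, -729, -2187, -6561, -19683, …
Change of var in L_f (x↦r) gives L₀.
∫: right-multiply L₀ by Dx.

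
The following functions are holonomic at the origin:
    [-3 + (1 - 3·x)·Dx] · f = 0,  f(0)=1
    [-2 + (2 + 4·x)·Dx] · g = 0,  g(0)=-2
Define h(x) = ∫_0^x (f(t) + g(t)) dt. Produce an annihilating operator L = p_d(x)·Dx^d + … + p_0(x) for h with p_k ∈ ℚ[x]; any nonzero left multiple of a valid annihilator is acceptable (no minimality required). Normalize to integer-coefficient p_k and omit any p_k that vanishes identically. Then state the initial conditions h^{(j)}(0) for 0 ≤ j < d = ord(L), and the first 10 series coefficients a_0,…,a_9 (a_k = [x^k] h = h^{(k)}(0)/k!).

f: a_k = 1, 3, 9, 27, 81, 243, 729, 2187, 6561, 19683, …
g: a_k = -2, -2, 1, -1, 5/4, -7/4, 21/8, -33/8, 429/64, -715/64, …
Weyl lclm of L_f,L_g ⇒ L₀ (ord ≤ 2).
h=∫₀ˣh₀: take L = L₀·Dx.
L = (-42 - 54·x)·Dx + (38 + 132·x + 162·x^2)·Dx^2 + (-4 - 14·x + 42·x^2 + 108·x^3)·Dx^3  (order 3).
h: a_k = 0, -1, 1/2, 10/3, 13/2, 329/20, 965/24, 5853/56, 17463/64, 140111/192, …
ICs: h(0) = 0, h′(0) = -1, h′′(0) = 1.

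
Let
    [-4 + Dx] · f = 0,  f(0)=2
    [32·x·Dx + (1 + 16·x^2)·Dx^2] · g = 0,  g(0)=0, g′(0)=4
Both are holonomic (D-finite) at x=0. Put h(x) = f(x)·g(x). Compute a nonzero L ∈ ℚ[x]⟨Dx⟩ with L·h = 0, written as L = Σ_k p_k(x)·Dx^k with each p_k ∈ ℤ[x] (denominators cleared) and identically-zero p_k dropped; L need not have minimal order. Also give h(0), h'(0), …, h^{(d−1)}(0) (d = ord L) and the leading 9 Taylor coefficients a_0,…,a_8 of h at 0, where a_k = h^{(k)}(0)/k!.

f: a_k = 2, 8, 16, 64/3, 64/3, 256/15, 512/45, 2048/315, 1024/315, …
g: a_k = 0, 4, 0, -64/3, 0, 1024/5, 0, -16384/7, 0, …
Product ⇒ symmetric product L₀, ord ≤ 2.
L = (16 - 128·x + 256·x^2) + (-8 + 32·x - 128·x^2)·Dx + (1 + 16·x^2)·Dx^2  (order 2).
h: a_k = 0, 8, 32, 64/3, -256/3, 768/5, 11264/9, -63488/35, -925696/63, …
ICs: h(0) = 0, h′(0) = 8.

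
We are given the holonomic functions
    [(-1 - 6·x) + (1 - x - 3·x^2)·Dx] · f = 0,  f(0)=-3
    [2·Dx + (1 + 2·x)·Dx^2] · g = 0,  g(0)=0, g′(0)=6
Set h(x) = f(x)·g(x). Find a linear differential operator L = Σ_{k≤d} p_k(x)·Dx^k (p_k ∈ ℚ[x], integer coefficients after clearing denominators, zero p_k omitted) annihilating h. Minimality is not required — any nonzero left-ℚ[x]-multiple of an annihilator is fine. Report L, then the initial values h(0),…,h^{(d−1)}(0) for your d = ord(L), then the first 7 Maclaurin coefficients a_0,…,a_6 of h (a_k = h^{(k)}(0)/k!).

f: a_k = -3, -3, -12, -21, -57, -120, -291, …
g: a_k = 0, 6, -6, 8, -12, 96/5, -32, …
L₀ := L_f ⊗_s L_g (sym. prod.), ord ≤ 2.
L = (8 + 24·x) + (18·x + 30·x^2)·Dx + (-1 - x + 5·x^2 + 6·x^3)·Dx^2  (order 2).
h: a_k = 0, -18, 0, -78, -42, -1668/5, -1818/5, …
ICs: h(0) = 0, h′(0) = -18.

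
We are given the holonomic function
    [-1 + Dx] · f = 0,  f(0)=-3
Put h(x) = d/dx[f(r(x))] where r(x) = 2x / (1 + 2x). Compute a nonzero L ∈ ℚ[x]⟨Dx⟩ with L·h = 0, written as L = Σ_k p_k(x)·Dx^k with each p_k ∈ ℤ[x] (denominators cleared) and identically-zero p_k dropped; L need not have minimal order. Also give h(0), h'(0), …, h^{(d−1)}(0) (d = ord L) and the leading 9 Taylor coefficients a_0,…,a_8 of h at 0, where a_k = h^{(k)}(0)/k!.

L = (-2 - 8·x) + (-1 - 4·x - 4·x^2)·Dx  (order 1).
h: a_k = -6, 12, -12, -8, 76, -1208/5, 8728/15, -125456/105, 226076/105, …
ICs: h(0) = -6.

f: a_k = -3, -3, -3/2, -1/2, -1/8, -1/40, -1/240, -1/1680, -1/13440, …
f∘r: x↦r, Dx↦Dx/r' in L_f ⇒ L₀.
Differentiate: ansatz ord ≤ ord L₀ ⇒ L.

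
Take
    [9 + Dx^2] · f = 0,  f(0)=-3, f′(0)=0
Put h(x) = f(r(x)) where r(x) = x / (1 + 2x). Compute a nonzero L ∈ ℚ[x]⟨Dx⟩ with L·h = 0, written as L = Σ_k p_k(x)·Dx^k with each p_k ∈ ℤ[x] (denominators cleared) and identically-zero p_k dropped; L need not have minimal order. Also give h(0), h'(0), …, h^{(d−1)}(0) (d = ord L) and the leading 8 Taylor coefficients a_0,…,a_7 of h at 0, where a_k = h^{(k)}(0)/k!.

f: a_k = -3, 0, 27/2, 0, -81/8, 0, 243/80, 0, …
L₀ from L_f via x↦r, Dx↦r'^{-1}Dx.
L = 9 + (4 + 24·x + 48·x^2 + 32·x^3)·Dx + (1 + 8·x + 24·x^2 + 32·x^3 + 16·x^4)·Dx^2  (order 2).
h: a_k = -3, 0, 27/2, -54, 1215/8, -351, 54243/80, -20169/20, …
ICs: h(0) = -3, h′(0) = 0.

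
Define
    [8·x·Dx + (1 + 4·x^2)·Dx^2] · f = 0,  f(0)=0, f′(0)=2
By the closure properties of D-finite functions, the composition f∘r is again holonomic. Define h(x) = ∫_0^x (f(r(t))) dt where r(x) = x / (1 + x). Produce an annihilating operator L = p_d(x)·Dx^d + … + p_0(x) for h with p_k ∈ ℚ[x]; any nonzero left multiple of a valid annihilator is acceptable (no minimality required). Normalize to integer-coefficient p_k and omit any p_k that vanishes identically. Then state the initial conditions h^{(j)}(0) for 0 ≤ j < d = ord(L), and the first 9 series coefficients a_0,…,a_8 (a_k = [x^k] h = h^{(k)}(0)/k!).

L = (2 + 10·x)·Dx^2 + (1 + 2·x + 5·x^2)·Dx^3  (order 3).
h: a_k = 0, 0, 1, -2/3, -1/6, 6/5, -19/15, -22/21, 139/28, …
ICs: h(0) = 0, h′(0) = 0, h′′(0) = 2.

f: a_k = 0, 2, 0, -8/3, 0, 32/5, 0, -128/7, 0, …
Substitute x→r, Dx→(1/r')Dx; clear ⇒ L₀.
h=∫₀ˣh₀: take L = L₀·Dx.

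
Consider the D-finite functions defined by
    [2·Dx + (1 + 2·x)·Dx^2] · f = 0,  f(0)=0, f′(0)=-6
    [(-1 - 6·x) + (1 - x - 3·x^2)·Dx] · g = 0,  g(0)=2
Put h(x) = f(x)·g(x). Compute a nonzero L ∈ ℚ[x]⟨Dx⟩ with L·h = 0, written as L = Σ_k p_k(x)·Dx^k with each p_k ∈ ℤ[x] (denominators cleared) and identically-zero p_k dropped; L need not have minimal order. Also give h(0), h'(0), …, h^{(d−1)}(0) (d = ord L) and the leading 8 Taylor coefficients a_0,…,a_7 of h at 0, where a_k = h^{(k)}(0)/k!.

f: a_k = 0, -6, 6, -8, 12, -96/5, 32, -384/7, …
g: a_k = 2, 2, 8, 14, 38, 80, 194, 434, …
f·g: L₀ = L_f ⊗_s L_g, ord ≤ 2·1.
L = (8 + 24·x) + (18·x + 30·x^2)·Dx + (-1 - x + 5·x^2 + 6·x^3)·Dx^2  (order 2).
h: a_k = 0, -12, 0, -52, -28, -1112/5, -1212/5, -35676/35, …
ICs: h(0) = 0, h′(0) = -12.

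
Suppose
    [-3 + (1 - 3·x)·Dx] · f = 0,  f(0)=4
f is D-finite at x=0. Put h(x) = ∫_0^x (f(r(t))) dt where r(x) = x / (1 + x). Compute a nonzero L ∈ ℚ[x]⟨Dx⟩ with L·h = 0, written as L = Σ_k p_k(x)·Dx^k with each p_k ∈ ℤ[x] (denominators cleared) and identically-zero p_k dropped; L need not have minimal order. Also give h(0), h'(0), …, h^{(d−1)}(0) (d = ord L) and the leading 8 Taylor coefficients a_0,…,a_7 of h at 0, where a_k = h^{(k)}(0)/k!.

f: a_k = 4, 12, 36, 108, 324, 972, 2916, 8748, …
h₀=f(r): pull back L_f along r ⇒ L₀.
∫: right-multiply L₀ by Dx.
L = 3·Dx + (-1 + x + 2·x^2)·Dx^2  (order 2).
h: a_k = 0, 4, 6, 8, 12, 96/5, 32, 384/7, …
ICs: h(0) = 0, h′(0) = 4.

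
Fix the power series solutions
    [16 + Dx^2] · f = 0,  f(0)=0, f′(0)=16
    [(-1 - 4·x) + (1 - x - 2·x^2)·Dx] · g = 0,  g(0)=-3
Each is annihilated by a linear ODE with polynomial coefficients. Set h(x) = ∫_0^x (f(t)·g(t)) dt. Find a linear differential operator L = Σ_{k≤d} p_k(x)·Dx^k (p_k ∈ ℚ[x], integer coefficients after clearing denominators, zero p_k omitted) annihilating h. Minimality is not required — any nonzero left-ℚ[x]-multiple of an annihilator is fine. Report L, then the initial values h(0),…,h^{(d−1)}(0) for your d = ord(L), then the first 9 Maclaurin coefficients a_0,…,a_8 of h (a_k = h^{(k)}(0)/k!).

f: a_k = 0, 16, 0, -128/3, 0, 512/15, 0, -4096/315, 0, …
g: a_k = -3, -3, -9, -15, -33, -63, -129, -255, -513, …
h₀=f·g: eliminate ⇒ L₀, order ≤ 2·1.
h=∫h₀ ⇒ L = L₀·Dx.
L = (-12 + 16·x + 32·x^2)·Dx + (2 + 8·x)·Dx^2 + (-1 + x + 2·x^2)·Dx^3  (order 3).
h: a_k = 0, 0, -24, -16, -4, -112/5, -616/15, -336/5, -2426/21, …
ICs: h(0) = 0, h′(0) = 0, h′′(0) = -48.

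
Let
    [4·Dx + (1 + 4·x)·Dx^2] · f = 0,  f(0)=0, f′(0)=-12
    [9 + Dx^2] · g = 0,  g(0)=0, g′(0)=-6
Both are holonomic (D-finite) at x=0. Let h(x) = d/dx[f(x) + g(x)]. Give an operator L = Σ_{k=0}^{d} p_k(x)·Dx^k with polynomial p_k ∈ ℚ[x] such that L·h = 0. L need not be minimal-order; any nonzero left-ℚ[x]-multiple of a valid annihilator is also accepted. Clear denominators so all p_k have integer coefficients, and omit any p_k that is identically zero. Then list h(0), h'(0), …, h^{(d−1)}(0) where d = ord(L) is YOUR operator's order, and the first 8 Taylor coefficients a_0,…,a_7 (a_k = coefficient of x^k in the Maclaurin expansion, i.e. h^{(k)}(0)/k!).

f: a_k = 0, -12, 24, -64, 192, -3072/5, 2048, -49152/7, …
g: a_k = 0, -6, 0, 9, 0, -81/20, 0, 243/280, …
Sum ⇒ L₀ = lclm(L_f,L_g) in ℚ(x)⟨Dx⟩.
Differentiate: ansatz ord ≤ ord L₀ ⇒ L.
L = (3780 + 2592·x + 5184·x^2) + (369 + 2124·x + 3888·x^2 + 5184·x^3)·Dx + (420 + 288·x + 576·x^2)·Dx^2 + (41 + 236·x + 432·x^2 + 576·x^3)·Dx^3  (order 3).
h: a_k = -18, 48, -165, 768, -12369/4, 12288, -1965837/40, 196608, …
ICs: h(0) = -18, h′(0) = 48, h′′(0) = -330.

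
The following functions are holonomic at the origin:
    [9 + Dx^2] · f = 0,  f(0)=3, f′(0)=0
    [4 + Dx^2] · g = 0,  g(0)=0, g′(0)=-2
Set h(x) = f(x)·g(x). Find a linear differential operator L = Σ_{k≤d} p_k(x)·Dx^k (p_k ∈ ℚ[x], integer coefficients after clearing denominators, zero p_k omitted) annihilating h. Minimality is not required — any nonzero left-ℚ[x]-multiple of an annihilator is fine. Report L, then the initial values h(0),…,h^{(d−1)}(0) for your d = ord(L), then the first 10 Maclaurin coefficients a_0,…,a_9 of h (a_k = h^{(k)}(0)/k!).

f: a_k = 3, 0, -27/2, 0, 81/8, 0, -243/80, 0, 2187/4480, 0, …
g: a_k = 0, -2, 0, 4/3, 0, -4/15, 0, 8/315, 0, -4/2835, …
Product ⇒ symmetric product L₀, ord ≤ 4.
L = 25 + 26·Dx^2 + Dx^4  (order 4).
h: a_k = 0, -6, 0, 31, 0, -781/20, 0, 19531/840, 0, -488281/60480, …
ICs: h(0) = 0, h′(0) = -6, h′′(0) = 0, h′′′(0) = 186.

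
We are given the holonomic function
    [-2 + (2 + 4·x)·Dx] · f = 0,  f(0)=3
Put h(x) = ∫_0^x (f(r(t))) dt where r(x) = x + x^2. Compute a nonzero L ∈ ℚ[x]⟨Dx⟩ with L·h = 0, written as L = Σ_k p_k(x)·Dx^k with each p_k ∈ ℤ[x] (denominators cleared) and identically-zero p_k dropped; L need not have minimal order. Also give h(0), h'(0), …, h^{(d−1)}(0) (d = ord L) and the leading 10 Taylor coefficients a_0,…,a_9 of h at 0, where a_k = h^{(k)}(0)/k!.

f: a_k = 3, 3, -3/2, 3/2, -15/8, 21/8, -63/16, 99/16, -1287/128, 2145/128, …
Substitute x→r, Dx→(1/r')Dx; clear ⇒ L₀.
∫: right-multiply L₀ by Dx.
L = (-1 - 2·x)·Dx + (1 + 2·x + 2·x^2)·Dx^2  (order 2).
h: a_k = 0, 3, 3/2, 1/2, -3/8, 9/40, -1/16, -9/112, 21/128, -61/384, …
ICs: h(0) = 0, h′(0) = 3.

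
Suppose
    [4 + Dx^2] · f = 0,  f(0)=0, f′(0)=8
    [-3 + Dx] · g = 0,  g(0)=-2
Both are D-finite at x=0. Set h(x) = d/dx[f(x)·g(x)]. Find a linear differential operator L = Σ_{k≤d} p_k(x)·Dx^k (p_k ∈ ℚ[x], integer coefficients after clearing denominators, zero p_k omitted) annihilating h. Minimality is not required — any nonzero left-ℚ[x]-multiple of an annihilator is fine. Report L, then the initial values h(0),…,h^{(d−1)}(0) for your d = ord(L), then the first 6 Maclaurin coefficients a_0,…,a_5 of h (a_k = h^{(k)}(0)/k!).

L = 13 - 6·Dx + Dx^2  (order 2).
h: a_k = -16, -96, -184, -160, -122/3, 276/5, …
ICs: h(0) = -16, h′(0) = -96.

f: a_k = 0, 8, 0, -16/3, 0, 16/15, …
g: a_k = -2, -6, -9, -9, -27/4, -81/20, …
Product ⇒ symmetric product L₀, ord ≤ 2.
h₀' ⇒ L via d/dx closure of L₀.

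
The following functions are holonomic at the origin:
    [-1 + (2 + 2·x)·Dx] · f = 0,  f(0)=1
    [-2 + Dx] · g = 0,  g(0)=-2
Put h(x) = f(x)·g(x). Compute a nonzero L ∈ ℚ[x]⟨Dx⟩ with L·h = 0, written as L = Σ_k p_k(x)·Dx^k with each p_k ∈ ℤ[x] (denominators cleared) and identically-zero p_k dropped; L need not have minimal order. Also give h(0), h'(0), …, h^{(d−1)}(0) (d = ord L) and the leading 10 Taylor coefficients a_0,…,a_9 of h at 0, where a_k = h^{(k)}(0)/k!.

f: a_k = 1, 1/2, -1/8, 1/16, -5/128, 7/256, -21/1024, 33/2048, -429/32768, 715/65536, …
g: a_k = -2, -4, -4, -8/3, -4/3, -8/15, -8/45, -16/315, -4/315, -8/2835, …
h₀=f·g: eliminate ⇒ L₀, order ≤ 1·1.
L = (-5 - 4·x) + (2 + 2·x)·Dx  (order 1).
h: a_k = -2, -5, -23/4, -103/24, -449/192, -1949/1920, -1643/4608, -36047/322560, -135617/5160960, -815221/92897280, …
ICs: h(0) = -2.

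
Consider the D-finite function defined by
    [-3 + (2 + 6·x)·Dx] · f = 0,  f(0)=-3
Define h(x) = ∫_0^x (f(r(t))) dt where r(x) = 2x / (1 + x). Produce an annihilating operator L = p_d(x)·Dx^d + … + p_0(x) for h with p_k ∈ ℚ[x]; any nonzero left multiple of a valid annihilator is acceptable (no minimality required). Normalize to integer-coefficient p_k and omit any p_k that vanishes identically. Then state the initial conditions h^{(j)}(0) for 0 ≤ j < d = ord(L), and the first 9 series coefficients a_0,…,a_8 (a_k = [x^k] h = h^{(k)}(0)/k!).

f: a_k = -3, -9/2, 27/8, -81/16, 1215/128, -5103/256, 45927/1024, -216513/2048, 8444007/32768, …
L₀ from L_f via x↦r, Dx↦r'^{-1}Dx.
∫: right-multiply L₀ by Dx.
L = -3·Dx + (1 + 8·x + 7·x^2)·Dx^2  (order 2).
h: a_k = 0, -3, -9/2, 15/2, -153/8, 2583/40, -4137/16, 18423/16, -704925/128, …
ICs: h(0) = 0, h′(0) = -3.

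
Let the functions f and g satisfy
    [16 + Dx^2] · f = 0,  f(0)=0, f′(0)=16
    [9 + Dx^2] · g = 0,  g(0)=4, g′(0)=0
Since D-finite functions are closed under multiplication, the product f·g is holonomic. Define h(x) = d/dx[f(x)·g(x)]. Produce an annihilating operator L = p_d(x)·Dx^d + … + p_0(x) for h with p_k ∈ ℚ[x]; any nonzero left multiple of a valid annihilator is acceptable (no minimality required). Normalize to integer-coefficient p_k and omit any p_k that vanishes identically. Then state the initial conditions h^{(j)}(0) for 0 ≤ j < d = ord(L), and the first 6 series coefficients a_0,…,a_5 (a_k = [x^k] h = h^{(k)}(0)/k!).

L = 49 + 50·Dx^2 + Dx^4  (order 4).
h: a_k = 64, 0, -1376, 0, 16808/3, 0, …
ICs: h(0) = 64, h′(0) = 0, h′′(0) = -2752, h′′′(0) = 0.

f: a_k = 0, 16, 0, -128/3, 0, 512/15, …
g: a_k = 4, 0, -18, 0, 27/2, 0, …
h₀=f·g: eliminate ⇒ L₀, order ≤ 2·2.
h=h₀': d/dx-closure on L₀ ⇒ L.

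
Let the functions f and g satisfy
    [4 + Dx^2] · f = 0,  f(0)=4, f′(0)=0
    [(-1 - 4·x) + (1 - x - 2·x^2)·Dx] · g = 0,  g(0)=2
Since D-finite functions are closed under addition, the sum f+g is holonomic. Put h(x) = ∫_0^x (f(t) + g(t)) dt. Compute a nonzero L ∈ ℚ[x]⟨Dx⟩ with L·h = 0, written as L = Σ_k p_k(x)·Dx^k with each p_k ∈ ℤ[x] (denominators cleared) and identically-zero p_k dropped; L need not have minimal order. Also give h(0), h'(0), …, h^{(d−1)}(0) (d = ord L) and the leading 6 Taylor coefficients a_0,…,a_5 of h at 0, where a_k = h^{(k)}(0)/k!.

L = (-68 - 304·x - 200·x^2 - 320·x^3 - 160·x^4 - 128·x^5)·Dx + (20 - 12·x - 24·x^2 - 8·x^3 - 48·x^4 - 96·x^5 - 64·x^6)·Dx^2 + (-17 - 76·x - 50·x^2 - 80·x^3 - 40·x^4 - 32·x^5)·Dx^3 + (5 - 3·x - 6·x^2 - 2·x^3 - 12·x^4 - 24·x^5 - 16·x^6)·Dx^4  (order 4).
h: a_k = 0, 6, 1, -2/3, 5/2, 74/15, …
ICs: h(0) = 0, h′(0) = 6, h′′(0) = 2, h′′′(0) = -4.

f: a_k = 4, 0, -8, 0, 8/3, 0, …
g: a_k = 2, 2, 6, 10, 22, 42, …
f+g: L₀ = lclm(L_f,L_g), ord ≤ 2+1.
h=∫₀ˣh₀: take L = L₀·Dx.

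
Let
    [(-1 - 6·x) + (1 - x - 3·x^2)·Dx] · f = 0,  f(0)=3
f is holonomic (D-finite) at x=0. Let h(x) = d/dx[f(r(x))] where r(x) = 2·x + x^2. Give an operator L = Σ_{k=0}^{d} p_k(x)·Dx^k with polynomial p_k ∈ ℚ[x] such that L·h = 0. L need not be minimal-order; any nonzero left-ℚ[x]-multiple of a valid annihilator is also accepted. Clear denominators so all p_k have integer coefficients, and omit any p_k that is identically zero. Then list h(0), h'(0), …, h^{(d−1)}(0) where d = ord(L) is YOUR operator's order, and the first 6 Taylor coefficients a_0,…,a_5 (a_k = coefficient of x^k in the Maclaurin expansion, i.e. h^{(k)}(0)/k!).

L = (17 + 114·x + 597·x^2 + 1260·x^3 + 1215·x^4 + 540·x^5 + 90·x^6) + (-1 - 11·x + 21·x^2 + 211·x^3 + 405·x^4 + 333·x^5 + 126·x^6 + 18·x^7)·Dx  (order 1).
h: a_k = 6, 102, 648, 4704, 28950, 177678, …
ICs: h(0) = 6.

f: a_k = 3, 3, 12, 21, 57, 120, …
f∘r: x↦r, Dx↦Dx/r' in L_f ⇒ L₀.
Derive L from L₀ (diff closure).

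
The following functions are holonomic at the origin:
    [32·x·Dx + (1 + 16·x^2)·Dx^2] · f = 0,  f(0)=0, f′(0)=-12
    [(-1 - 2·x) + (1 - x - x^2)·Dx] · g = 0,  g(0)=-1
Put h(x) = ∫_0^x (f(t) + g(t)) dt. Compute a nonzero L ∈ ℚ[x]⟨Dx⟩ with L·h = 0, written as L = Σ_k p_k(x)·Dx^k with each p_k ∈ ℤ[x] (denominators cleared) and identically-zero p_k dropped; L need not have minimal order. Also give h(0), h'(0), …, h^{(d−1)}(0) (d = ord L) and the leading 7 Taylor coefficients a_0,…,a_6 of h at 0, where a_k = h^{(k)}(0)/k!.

f: a_k = 0, -12, 0, 64, 0, -3072/5, 0, …
g: a_k = -1, -1, -2, -3, -5, -8, -13, …
Sum ⇒ L₀ = lclm(L_f,L_g) in ℚ(x)⟨Dx⟩.
h=∫₀ˣh₀: take L = L₀·Dx.
L = (64 - 256·x - 3904·x^2 - 6912·x^3 - 9696·x^4 - 1536·x^6)·Dx^2 + (-25 - 24·x + 542·x^2 - 780·x^3 - 6800·x^4 - 6560·x^5 - 768·x^6 - 1536·x^7)·Dx^3 + (2 + 17·x + 62·x^2 + 202·x^3 + 445·x^4 - 1136·x^5 - 576·x^6 - 256·x^7 - 256·x^8)·Dx^4  (order 4).
h: a_k = 0, -1, -13/2, -2/3, 61/4, -1, -1556/15, …
ICs: h(0) = 0, h′(0) = -1, h′′(0) = -13, h′′′(0) = -4.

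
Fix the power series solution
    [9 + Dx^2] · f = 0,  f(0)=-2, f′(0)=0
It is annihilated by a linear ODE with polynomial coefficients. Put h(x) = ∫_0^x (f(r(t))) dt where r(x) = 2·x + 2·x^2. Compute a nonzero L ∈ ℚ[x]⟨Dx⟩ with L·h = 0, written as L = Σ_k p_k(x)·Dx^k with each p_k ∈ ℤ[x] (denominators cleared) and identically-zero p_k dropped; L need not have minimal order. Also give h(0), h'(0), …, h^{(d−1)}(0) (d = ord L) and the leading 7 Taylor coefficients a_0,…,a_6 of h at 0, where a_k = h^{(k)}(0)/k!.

f: a_k = -2, 0, 9, 0, -27/4, 0, 81/40, …
f∘r: x↦r, Dx↦Dx/r' in L_f ⇒ L₀.
h=∫h₀ ⇒ L = L₀·Dx.
L = (36 + 216·x + 432·x^2 + 288·x^3)·Dx - 2·Dx^2 + (1 + 2·x)·Dx^3  (order 3).
h: a_k = 0, -2, 0, 12, 18, -72/5, -72, …
ICs: h(0) = 0, h′(0) = -2, h′′(0) = 0.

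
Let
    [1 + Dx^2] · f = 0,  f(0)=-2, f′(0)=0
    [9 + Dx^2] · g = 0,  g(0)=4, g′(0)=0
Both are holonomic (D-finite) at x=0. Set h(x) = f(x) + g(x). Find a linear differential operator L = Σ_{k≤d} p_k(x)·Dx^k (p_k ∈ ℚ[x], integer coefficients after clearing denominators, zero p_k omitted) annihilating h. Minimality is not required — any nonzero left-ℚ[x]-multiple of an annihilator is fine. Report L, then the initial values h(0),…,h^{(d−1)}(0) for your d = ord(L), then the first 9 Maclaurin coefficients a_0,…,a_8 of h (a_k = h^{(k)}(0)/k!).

L = 9 + 10·Dx^2 + Dx^4  (order 4).
h: a_k = 2, 0, -17, 0, 161/12, 0, -1457/360, 0, 13121/20160, …
ICs: h(0) = 2, h′(0) = 0, h′′(0) = -34, h′′′(0) = 0.

f: a_k = -2, 0, 1, 0, -1/12, 0, 1/360, 0, -1/20160, …
g: a_k = 4, 0, -18, 0, 27/2, 0, -81/20, 0, 729/1120, …
Sum ⇒ L₀ = lclm(L_f,L_g) in ℚ(x)⟨Dx⟩.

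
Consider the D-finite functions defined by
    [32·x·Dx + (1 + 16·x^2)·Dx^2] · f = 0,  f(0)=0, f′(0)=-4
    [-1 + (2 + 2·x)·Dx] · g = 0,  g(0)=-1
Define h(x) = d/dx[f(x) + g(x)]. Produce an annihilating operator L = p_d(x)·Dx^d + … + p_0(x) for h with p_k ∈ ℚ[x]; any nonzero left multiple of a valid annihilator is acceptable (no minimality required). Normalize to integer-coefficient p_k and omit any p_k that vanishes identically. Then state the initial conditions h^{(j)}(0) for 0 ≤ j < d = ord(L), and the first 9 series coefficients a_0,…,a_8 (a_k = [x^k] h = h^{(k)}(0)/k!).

L = (-64 - 160·x + 3072·x^2 + 1536·x^3) + (-131 - 256·x + 5920·x^2 + 12288·x^3 + 5376·x^4)·Dx + (-2 + 126·x + 192·x^2 + 2112·x^3 + 3584·x^4 + 1536·x^5)·Dx^2  (order 2).
h: a_k = -9/2, 1/4, 1021/16, 5/32, -262179/256, 63/512, 33554201/2048, 429/4096, -17179875619/65536, …
ICs: h(0) = -9/2, h′(0) = 1/4.

f: a_k = 0, -4, 0, 64/3, 0, -1024/5, 0, 16384/7, 0, …
g: a_k = -1, -1/2, 1/8, -1/16, 5/128, -7/256, 21/1024, -33/2048, 429/32768, …
f+g: L₀ = lclm(L_f,L_g), ord ≤ 2+1.
h=h₀': d/dx-closure on L₀ ⇒ L.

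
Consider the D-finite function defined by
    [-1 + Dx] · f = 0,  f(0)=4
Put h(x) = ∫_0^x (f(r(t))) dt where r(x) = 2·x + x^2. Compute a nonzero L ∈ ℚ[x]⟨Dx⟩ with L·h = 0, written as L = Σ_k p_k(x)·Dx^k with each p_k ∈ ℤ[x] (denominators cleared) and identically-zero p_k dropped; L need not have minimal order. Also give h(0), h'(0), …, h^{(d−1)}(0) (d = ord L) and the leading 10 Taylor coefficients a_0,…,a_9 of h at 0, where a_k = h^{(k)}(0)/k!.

f: a_k = 4, 4, 2, 2/3, 1/6, 1/30, 1/180, 1/1260, 1/10080, 1/90720, …
Substitute x→r, Dx→(1/r')Dx; clear ⇒ L₀.
Integrate: L := L₀·Dx.
L = (-2 - 2·x)·Dx + Dx^2  (order 2).
h: a_k = 0, 4, 4, 4, 10/3, 38/15, 26/15, 346/315, 407/630, 5/14, …
ICs: h(0) = 0, h′(0) = 4.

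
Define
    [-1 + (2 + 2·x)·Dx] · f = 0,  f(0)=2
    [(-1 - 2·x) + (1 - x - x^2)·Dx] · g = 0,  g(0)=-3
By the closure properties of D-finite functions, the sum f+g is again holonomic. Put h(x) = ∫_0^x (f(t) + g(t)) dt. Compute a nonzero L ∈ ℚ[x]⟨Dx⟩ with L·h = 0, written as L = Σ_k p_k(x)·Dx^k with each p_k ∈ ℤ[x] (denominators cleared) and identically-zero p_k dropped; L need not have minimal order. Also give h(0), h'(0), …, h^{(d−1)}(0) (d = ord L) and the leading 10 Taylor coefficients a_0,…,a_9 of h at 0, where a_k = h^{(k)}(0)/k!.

f: a_k = 2, 1, -1/4, 1/8, -5/64, 7/128, -21/512, 33/1024, -429/16384, 715/32768, …
g: a_k = -3, -3, -6, -9, -15, -24, -39, -63, -102, -165, …
Sum ⇒ L₀ = lclm(L_f,L_g) in ℚ(x)⟨Dx⟩.
∫: right-multiply L₀ by Dx.
L = (9 + 21·x + 21·x^2 + 10·x^3)·Dx + (-17 - 54·x - 87·x^2 - 74·x^3 - 25·x^4)·Dx^2 + (2 + 14·x + 6·x^2 - 30·x^3 - 34·x^4 - 10·x^5)·Dx^3  (order 3).
h: a_k = 0, -1, -1, -25/12, -71/32, -193/64, -3065/768, -19989/3584, -64479/8192, -185733/16384, …
ICs: h(0) = 0, h′(0) = -1, h′′(0) = -2.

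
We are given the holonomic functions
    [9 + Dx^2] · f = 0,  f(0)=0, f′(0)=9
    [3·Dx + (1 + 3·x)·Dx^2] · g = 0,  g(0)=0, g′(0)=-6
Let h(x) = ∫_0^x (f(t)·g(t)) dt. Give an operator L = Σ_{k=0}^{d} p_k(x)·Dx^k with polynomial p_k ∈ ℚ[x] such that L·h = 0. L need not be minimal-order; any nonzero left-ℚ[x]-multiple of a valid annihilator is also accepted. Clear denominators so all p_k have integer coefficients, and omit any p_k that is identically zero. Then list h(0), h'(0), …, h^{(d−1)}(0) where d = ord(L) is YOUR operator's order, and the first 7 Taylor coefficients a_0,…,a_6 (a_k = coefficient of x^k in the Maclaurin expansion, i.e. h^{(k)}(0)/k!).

L = (-81 + 486·x + 4617·x^2 + 11664·x^3 + 8748·x^4)·Dx + (36 + 540·x + 1944·x^2 + 1944·x^3)·Dx^2 + (180·x + 1134·x^2 + 2592·x^3 + 1944·x^4)·Dx^3 + (4 + 60·x + 216·x^2 + 216·x^3)·Dx^4 + (1 + 14·x + 69·x^2 + 144·x^3 + 108·x^4)·Dx^5  (order 5).
h: a_k = 0, 0, 0, -18, 81/4, -81/5, 81/2, …
ICs: h(0) = 0, h′(0) = 0, h′′(0) = 0, h′′′(0) = -108, h′′′′(0) = 486.

f: a_k = 0, 9, 0, -27/2, 0, 243/40, 0, …
g: a_k = 0, -6, 9, -18, 81/2, -486/5, 243, …
Product ⇒ symmetric product L₀, ord ≤ 4.
h=∫₀ˣh₀: take L = L₀·Dx.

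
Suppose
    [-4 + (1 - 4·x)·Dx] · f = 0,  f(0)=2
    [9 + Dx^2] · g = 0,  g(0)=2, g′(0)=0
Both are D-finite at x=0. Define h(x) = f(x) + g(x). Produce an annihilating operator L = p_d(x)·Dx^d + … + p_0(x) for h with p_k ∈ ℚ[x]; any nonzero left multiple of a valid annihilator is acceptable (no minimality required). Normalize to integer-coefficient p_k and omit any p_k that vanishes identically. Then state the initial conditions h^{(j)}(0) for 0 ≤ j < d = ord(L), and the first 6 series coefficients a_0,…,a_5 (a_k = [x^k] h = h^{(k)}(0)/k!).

f: a_k = 2, 8, 32, 128, 512, 2048, …
g: a_k = 2, 0, -9, 0, 27/4, 0, …
L₀ := lclm(L_f,L_g); ord L₀ ≤ 1+2.
L = (3780 - 2592·x + 5184·x^2) + (-369 + 2124·x - 3888·x^2 + 5184·x^3)·Dx + (420 - 288·x + 576·x^2)·Dx^2 + (-41 + 236·x - 432·x^2 + 576·x^3)·Dx^3  (order 3).
h: a_k = 4, 8, 23, 128, 2075/4, 2048, …
ICs: h(0) = 4, h′(0) = 8, h′′(0) = 46.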